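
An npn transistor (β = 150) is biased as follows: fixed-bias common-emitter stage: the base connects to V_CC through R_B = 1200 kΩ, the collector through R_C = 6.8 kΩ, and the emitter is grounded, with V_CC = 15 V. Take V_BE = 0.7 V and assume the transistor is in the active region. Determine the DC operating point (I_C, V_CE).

I_C ≈ 1.8 mA, V_CE ≈ 2.8 V

Base loop: V_CC = I_B·R_B + V_BE, so I_B = (15 − 0.7)/1200 kΩ = 0.0119 mA.
In the active region I_C = β·I_B = 150 × 0.0119 = 1.79 mA.
Collector loop: V_CE = V_CC − I_C·R_C = 15 − 1.79×6.8 = 2.84 V.
Since V_CE = 2.84 V > V_CE(sat) ≈ 0.2 V, the transistor is in the active region as assumed.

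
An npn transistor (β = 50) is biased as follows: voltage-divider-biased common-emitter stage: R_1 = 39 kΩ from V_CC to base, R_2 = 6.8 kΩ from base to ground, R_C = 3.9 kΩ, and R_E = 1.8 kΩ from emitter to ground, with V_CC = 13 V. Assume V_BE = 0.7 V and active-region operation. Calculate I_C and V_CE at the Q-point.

I_C ≈ 0.63 mA, V_CE ≈ 9.4 V

Thevenize the base divider: V_Th = V_CC·R_2/(R_1+R_2) = 13×6.8/45.8 = 1.93 V, R_Th = R_1‖R_2 = 5.79 kΩ.
Base-emitter loop: V_Th = I_B·R_Th + V_BE + (β+1)I_B·R_E, so I_B = (1.93 − 0.7) / (5.79 + 51×1.8) = 0.0126 mA.
I_C = β·I_B = 50×0.0126 = 0.63 mA, and I_E = (β+1)I_B = 0.643 mA.
V_CE = V_CC − I_C·R_C − I_E·R_E = 13 − 0.63×3.9 − 0.643×1.8 = 9.38 V.
V_CE = 9.38 V > 0.2 V confirms active-region operation.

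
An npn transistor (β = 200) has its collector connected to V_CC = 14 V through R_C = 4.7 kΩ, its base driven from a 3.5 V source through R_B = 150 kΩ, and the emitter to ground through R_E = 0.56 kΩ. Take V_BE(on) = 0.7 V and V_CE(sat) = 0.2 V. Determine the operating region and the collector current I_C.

active; I_C ≈ 2.1 mA

Assume active. Base-emitter loop: I_B = (V_BB − V_BE)/(R_B + (β+1)R_E) = (3.5 − 0.7)/(150 + 201×0.56) = 0.0107 mA.
I_C = β·I_B = 200×0.0107 = 2.13 mA.
V_CE = V_CC − I_C·R_C − I_E·R_E = 14 − 2.13×4.7 − 2.14×0.56 = 2.78 V > V_CE(sat), so the active-region assumption holds.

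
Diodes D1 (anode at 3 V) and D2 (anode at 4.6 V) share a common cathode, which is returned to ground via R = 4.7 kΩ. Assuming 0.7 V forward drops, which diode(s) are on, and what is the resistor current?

Only D2 conducts; I_R ≈ 0.83 mA

Assume both conduct. Then node N would need to be at both 3−0.7 = 2.3 V and 4.6−0.7 = 3.9 V, which is impossible.
Assume only D2 conducts: V_N = 4.6 − 0.7 = 3.9 V, so I_R = 3.9/4.7 = 0.83 mA.
Check D1: its anode-to-cathode voltage is 3 − 3.9 = -0.9 V < 0.7 V, so it is off. The assumption is consistent.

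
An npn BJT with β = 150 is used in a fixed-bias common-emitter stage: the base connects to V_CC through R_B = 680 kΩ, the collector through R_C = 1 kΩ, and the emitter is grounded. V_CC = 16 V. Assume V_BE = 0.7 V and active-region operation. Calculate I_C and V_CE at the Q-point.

I_C ≈ 3.4 mA, V_CE ≈ 13 V

Base loop: V_CC = I_B·R_B + V_BE, so I_B = (16 − 0.7)/680 kΩ = 0.0225 mA.
In the active region I_C = β·I_B = 150 × 0.0225 = 3.38 mA.
Collector loop: V_CE = V_CC − I_C·R_C = 16 − 3.38×1 = 12.6 V.
Since V_CE = 12.6 V > V_CE(sat) ≈ 0.2 V, the transistor is in the active region as assumed.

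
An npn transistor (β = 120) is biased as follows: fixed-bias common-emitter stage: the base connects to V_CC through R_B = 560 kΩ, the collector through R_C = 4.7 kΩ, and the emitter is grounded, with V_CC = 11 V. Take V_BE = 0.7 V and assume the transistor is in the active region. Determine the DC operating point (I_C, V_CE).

I_C ≈ 2.2 mA, V_CE ≈ 0.63 V

Base loop: V_CC = I_B·R_B + V_BE, so I_B = (11 − 0.7)/560 kΩ = 0.0184 mA.
In the active region I_C = β·I_B = 120 × 0.0184 = 2.21 mA.
Collector loop: V_CE = V_CC − I_C·R_C = 11 − 2.21×4.7 = 0.626 V.
Since V_CE = 0.626 V > V_CE(sat) ≈ 0.2 V, the transistor is in the active region as assumed.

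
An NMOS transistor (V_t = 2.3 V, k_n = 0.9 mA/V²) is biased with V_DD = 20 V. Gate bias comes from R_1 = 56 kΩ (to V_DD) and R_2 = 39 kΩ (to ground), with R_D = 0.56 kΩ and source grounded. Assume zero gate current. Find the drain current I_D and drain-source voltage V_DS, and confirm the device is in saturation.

I_D ≈ 16 mA, V_DS ≈ 11 V

V_G = V_DD·R_2/(R_1+R_2) = 20×39/95 = 8.21 V. With the source grounded, V_GS = V_G = 8.21 V.
Assume saturation: I_D = (k_n/2)(V_GS − V_t)² = (0.9/2)×(8.21 − 2.3)² = 0.45×5.91² = 15.7 mA.
V_DS = V_DD − I_D·R_D = 20 − 15.7×0.56 = 11.2 V.
Saturation requires V_DS ≥ V_GS − V_t = 5.91 V; 11.2 ≥ 5.91 ✓.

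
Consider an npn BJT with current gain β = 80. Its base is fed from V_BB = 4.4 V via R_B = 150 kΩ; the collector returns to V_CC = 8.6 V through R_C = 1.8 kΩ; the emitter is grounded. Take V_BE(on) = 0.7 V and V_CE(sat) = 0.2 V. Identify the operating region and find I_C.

Assume active. Base-emitter loop: I_B = (V_BB − V_BE)/R_B = (4.4 − 0.7)/150 = 0.0247 mA.
I_C = β·I_B = 80×0.0247 = 1.97 mA.
V_CE = V_CC − I_C·R_C = 8.6 − 1.97×1.8 = 5.05 V > V_CE(sat), so the active-region assumption holds.

active; I_C ≈ 2 mA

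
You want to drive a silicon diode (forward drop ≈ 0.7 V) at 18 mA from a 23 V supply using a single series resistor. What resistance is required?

The resistor drops V_S − V_D = 23 − 0.7 = 22.3 V at 18 mA.
R = 22.3 V / 18 mA = 1.24 kΩ.

R ≈ 1.2 kΩ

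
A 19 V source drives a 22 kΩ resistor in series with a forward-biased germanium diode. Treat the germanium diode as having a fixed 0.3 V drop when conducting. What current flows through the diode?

KVL around the loop: 19 = V_D + I·R = 0.3 + I × 22 kΩ.
So I = (19 − 0.3) / 22 kΩ = 18.7 / 22 = 0.85 mA.

I ≈ 0.85 mA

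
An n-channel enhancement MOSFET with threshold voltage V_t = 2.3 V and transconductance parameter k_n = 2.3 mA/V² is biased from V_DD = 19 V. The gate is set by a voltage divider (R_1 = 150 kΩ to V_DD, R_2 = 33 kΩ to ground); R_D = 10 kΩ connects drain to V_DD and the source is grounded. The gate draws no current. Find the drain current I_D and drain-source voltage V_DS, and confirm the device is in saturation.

I_D ≈ 1.5 mA, V_DS ≈ 4.4 V

V_G = V_DD·R_2/(R_1+R_2) = 19×33/183 = 3.43 V. With the source grounded, V_GS = V_G = 3.43 V.
Assume saturation: I_D = (k_n/2)(V_GS − V_t)² = (2.3/2)×(3.43 − 2.3)² = 1.15×1.13² = 1.46 mA.
V_DS = V_DD − I_D·R_D = 19 − 1.46×10 = 4.41 V.
Saturation requires V_DS ≥ V_GS − V_t = 1.13 V; 4.41 ≥ 1.13 ✓.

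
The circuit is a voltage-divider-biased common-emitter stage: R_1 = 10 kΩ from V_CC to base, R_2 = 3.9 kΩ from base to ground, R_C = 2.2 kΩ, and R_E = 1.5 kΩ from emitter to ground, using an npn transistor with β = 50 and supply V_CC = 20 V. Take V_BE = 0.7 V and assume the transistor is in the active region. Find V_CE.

V_CE ≈ 8.4 V

Thevenize the base divider: V_Th = V_CC·R_2/(R_1+R_2) = 20×3.9/13.9 = 5.61 V, R_Th = R_1‖R_2 = 2.81 kΩ.
Base-emitter loop: V_Th = I_B·R_Th + V_BE + (β+1)I_B·R_E, so I_B = (5.61 − 0.7) / (2.81 + 51×1.5) = 0.0619 mA.
I_C = β·I_B = 50×0.0619 = 3.1 mA, and I_E = (β+1)I_B = 3.16 mA.
V_CE = V_CC − I_C·R_C − I_E·R_E = 20 − 3.1×2.2 − 3.16×1.5 = 8.45 V.
V_CE = 8.45 V > 0.2 V confirms active-region operation.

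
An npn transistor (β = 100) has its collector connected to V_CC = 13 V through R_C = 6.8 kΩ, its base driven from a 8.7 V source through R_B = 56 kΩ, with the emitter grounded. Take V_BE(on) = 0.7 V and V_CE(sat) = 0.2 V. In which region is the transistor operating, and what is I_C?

saturation; I_C ≈ 1.9 mA

Assume active: I_B = (8.7 − 0.7)/56 = 0.143 mA, giving I_C = β·I_B = 14.3 mA.
But then V_CE = 13 − 14.3×6.8 = -84.1 V < V_CE(sat) = 0.2 V — impossible in the active region.
So the transistor is saturated. With V_CE = 0.2 V, I_C = (V_CC − 0.2)/R_C = 12.8/6.8 = 1.88 mA.
Check: β·I_B = 14.3 mA > I_C = 1.88 mA, confirming saturation.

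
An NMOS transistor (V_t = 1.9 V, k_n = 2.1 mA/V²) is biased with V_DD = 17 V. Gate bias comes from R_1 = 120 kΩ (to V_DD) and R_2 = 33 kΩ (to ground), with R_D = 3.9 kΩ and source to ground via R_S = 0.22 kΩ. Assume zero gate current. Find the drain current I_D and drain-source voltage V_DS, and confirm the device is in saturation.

V_G = V_DD·R_2/(R_1+R_2) = 17×33/153 = 3.67 V.
Assume saturation: I_D = (k_n/2)(V_GS − V_t)² with V_GS = V_G − I_D·R_S = 3.67 − 0.22·I_D.
Substituting gives 0.0508·I_D² − 1.82·I_D + 3.28 = 0, with roots I_D = 1.91 or 33.8 mA.
The root I_D = 33.8 mA gives V_GS = -3.78 V ≤ V_t, so take I_D = 1.91 mA.
Then V_GS = 3.25 V and V_DS = V_DD − I_D(R_D+R_S) = 17 − 1.91×4.12 = 9.15 V.
Saturation requires V_DS ≥ V_GS − V_t = 1.35 V; 9.15 ≥ 1.35 ✓.

I_D ≈ 1.9 mA, V_DS ≈ 9.1 V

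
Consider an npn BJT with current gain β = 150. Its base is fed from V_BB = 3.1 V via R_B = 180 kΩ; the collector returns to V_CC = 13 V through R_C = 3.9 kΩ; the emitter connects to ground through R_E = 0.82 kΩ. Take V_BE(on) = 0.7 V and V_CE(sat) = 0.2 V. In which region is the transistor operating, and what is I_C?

Assume active. Base-emitter loop: I_B = (V_BB − V_BE)/(R_B + (β+1)R_E) = (3.1 − 0.7)/(180 + 151×0.82) = 0.0079 mA.
I_C = β·I_B = 150×0.0079 = 1.18 mA.
V_CE = V_CC − I_C·R_C − I_E·R_E = 13 − 1.18×3.9 − 1.19×0.82 = 7.4 V > V_CE(sat), so the active-region assumption holds.

active; I_C ≈ 1.2 mA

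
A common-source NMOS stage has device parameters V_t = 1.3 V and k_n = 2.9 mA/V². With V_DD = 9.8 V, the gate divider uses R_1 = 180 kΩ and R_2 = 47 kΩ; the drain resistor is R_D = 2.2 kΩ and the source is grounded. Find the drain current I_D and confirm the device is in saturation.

V_G = V_DD·R_2/(R_1+R_2) = 9.8×47/227 = 2.03 V. With the source grounded, V_GS = V_G = 2.03 V.
Assume saturation: I_D = (k_n/2)(V_GS − V_t)² = (2.9/2)×(2.03 − 1.3)² = 1.45×0.729² = 0.771 mA.
V_DS = V_DD − I_D·R_D = 9.8 − 0.771×2.2 = 8.1 V.
Saturation requires V_DS ≥ V_GS − V_t = 0.729 V; 8.1 ≥ 0.729 ✓.

I_D ≈ 0.77 mA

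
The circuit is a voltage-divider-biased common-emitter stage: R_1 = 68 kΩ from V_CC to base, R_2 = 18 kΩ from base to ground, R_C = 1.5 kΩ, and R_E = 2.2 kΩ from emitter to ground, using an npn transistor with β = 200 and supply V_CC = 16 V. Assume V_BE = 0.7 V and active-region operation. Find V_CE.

Thevenize the base divider: V_Th = V_CC·R_2/(R_1+R_2) = 16×18/86 = 3.35 V, R_Th = R_1‖R_2 = 14.2 kΩ.
Base-emitter loop: V_Th = I_B·R_Th + V_BE + (β+1)I_B·R_E, so I_B = (3.35 − 0.7) / (14.2 + 201×2.2) = 0.0058 mA.
I_C = β·I_B = 200×0.0058 = 1.16 mA, and I_E = (β+1)I_B = 1.17 mA.
V_CE = V_CC − I_C·R_C − I_E·R_E = 16 − 1.16×1.5 − 1.17×2.2 = 11.7 V.
V_CE = 11.7 V > 0.2 V confirms active-region operation.

V_CE ≈ 12 V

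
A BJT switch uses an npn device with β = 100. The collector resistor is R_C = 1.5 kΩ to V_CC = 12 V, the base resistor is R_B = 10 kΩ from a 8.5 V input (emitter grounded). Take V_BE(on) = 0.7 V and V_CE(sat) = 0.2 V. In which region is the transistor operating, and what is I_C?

saturation; I_C ≈ 7.9 mA

Assume active: I_B = (8.5 − 0.7)/10 = 0.78 mA, giving I_C = β·I_B = 78 mA.
But then V_CE = 12 − 78×1.5 = -105 V < V_CE(sat) = 0.2 V — impossible in the active region.
So the transistor is saturated. With V_CE = 0.2 V, I_C = (V_CC − 0.2)/R_C = 11.8/1.5 = 7.87 mA.
Check: β·I_B = 78 mA > I_C = 7.87 mA, confirming saturation.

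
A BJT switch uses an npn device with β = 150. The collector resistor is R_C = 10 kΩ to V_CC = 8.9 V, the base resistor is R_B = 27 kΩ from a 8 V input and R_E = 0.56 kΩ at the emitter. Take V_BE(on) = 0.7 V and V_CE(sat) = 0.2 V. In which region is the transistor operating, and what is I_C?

saturation; I_C ≈ 0.81 mA

Assume active: I_B = (8 − 0.7)/(27 + 151×0.56) = 0.0654 mA, I_C = β·I_B = 9.82 mA.
Then V_CE = 8.9 − 9.82×10 − 9.88×0.56 = -94.8 V < 0.2 V — the active assumption fails.
Re-solve with V_CE = 0.2 V. KCL at the emitter: V_E/R_E = (V_BB−0.7−V_E)/R_B + (V_CC−0.2−V_E)/R_C, giving V_E = 0.593 V.
I_C = (V_CC − 0.2 − V_E)/R_C = (8.7 − 0.593)/10 = 0.811 mA.
Check: I_B = (7.3 − 0.593)/27 = 0.248 mA, and β·I_B = 37.3 mA > I_C, confirming saturation.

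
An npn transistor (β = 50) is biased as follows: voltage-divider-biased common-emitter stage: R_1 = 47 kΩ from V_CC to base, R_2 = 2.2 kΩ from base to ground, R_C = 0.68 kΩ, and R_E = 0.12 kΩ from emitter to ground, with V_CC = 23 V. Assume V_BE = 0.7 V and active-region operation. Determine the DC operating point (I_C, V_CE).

Thevenize the base divider: V_Th = V_CC·R_2/(R_1+R_2) = 23×2.2/49.2 = 1.03 V, R_Th = R_1‖R_2 = 2.1 kΩ.
Base-emitter loop: V_Th = I_B·R_Th + V_BE + (β+1)I_B·R_E, so I_B = (1.03 − 0.7) / (2.1 + 51×0.12) = 0.04 mA.
I_C = β·I_B = 50×0.04 = 2 mA, and I_E = (β+1)I_B = 2.04 mA.
V_CE = V_CC − I_C·R_C − I_E·R_E = 23 − 2×0.68 − 2.04×0.12 = 21.4 V.
V_CE = 21.4 V > 0.2 V confirms active-region operation.

I_C ≈ 2 mA, V_CE ≈ 21 V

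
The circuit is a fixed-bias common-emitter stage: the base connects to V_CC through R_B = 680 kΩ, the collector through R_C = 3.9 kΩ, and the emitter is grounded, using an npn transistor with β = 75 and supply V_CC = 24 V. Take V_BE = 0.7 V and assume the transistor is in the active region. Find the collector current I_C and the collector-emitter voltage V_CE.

I_C ≈ 2.6 mA, V_CE ≈ 14 V

Base loop: V_CC = I_B·R_B + V_BE, so I_B = (24 − 0.7)/680 kΩ = 0.0343 mA.
In the active region I_C = β·I_B = 75 × 0.0343 = 2.57 mA.
Collector loop: V_CE = V_CC − I_C·R_C = 24 − 2.57×3.9 = 14 V.
Since V_CE = 14 V > V_CE(sat) ≈ 0.2 V, the transistor is in the active region as assumed.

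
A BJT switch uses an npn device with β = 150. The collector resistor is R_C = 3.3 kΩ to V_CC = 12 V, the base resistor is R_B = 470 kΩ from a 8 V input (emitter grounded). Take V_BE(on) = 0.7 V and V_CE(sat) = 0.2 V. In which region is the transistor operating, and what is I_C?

active; I_C ≈ 2.3 mA

Assume active. Base-emitter loop: I_B = (V_BB − V_BE)/R_B = (8 − 0.7)/470 = 0.0155 mA.
I_C = β·I_B = 150×0.0155 = 2.33 mA.
V_CE = V_CC − I_C·R_C = 12 − 2.33×3.3 = 4.31 V > V_CE(sat), so the active-region assumption holds.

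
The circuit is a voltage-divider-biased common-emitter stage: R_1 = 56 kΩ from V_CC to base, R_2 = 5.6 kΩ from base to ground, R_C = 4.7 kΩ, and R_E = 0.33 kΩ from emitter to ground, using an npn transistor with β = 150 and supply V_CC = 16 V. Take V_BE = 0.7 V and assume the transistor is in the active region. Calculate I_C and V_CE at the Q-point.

Thevenize the base divider: V_Th = V_CC·R_2/(R_1+R_2) = 16×5.6/61.6 = 1.45 V, R_Th = R_1‖R_2 = 5.09 kΩ.
Base-emitter loop: V_Th = I_B·R_Th + V_BE + (β+1)I_B·R_E, so I_B = (1.45 − 0.7) / (5.09 + 151×0.33) = 0.0137 mA.
I_C = β·I_B = 150×0.0137 = 2.06 mA, and I_E = (β+1)I_B = 2.07 mA.
V_CE = V_CC − I_C·R_C − I_E·R_E = 16 − 2.06×4.7 − 2.07×0.33 = 5.63 V.
V_CE = 5.63 V > 0.2 V confirms active-region operation.

I_C ≈ 2.1 mA, V_CE ≈ 5.6 V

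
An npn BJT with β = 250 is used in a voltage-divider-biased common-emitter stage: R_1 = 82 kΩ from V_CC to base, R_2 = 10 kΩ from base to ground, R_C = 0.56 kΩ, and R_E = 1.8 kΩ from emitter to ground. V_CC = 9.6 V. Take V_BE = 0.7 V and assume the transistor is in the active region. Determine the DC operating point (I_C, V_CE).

Thevenize the base divider: V_Th = V_CC·R_2/(R_1+R_2) = 9.6×10/92 = 1.04 V, R_Th = R_1‖R_2 = 8.91 kΩ.
Base-emitter loop: V_Th = I_B·R_Th + V_BE + (β+1)I_B·R_E, so I_B = (1.04 − 0.7) / (8.91 + 251×1.8) = 0.000746 mA.
I_C = β·I_B = 250×0.000746 = 0.186 mA, and I_E = (β+1)I_B = 0.187 mA.
V_CE = V_CC − I_C·R_C − I_E·R_E = 9.6 − 0.186×0.56 − 0.187×1.8 = 9.16 V.
V_CE = 9.16 V > 0.2 V confirms active-region operation.

I_C ≈ 0.19 mA, V_CE ≈ 9.2 V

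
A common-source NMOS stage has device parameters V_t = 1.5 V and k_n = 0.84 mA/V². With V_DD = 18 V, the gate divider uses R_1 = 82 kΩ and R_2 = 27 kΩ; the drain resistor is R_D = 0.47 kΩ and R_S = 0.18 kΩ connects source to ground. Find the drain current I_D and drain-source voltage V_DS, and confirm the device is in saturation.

I_D ≈ 2.6 mA, V_DS ≈ 16 V

V_G = V_DD·R_2/(R_1+R_2) = 18×27/109 = 4.46 V.
Assume saturation: I_D = (k_n/2)(V_GS − V_t)² with V_GS = V_G − I_D·R_S = 4.46 − 0.18·I_D.
Substituting gives 0.0136·I_D² − 1.45·I_D + 3.68 = 0, with roots I_D = 2.6 or 104 mA.
The root I_D = 104 mA gives V_GS = -14.2 V ≤ V_t, so take I_D = 2.6 mA.
Then V_GS = 3.99 V and V_DS = V_DD − I_D(R_D+R_S) = 18 − 2.6×0.65 = 16.3 V.
Saturation requires V_DS ≥ V_GS − V_t = 2.49 V; 16.3 ≥ 2.49 ✓.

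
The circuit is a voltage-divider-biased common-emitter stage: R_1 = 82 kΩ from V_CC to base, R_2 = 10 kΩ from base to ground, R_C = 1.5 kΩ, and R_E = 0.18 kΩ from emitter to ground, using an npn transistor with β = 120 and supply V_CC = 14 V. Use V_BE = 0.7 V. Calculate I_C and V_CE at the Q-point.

Thevenize the base divider: V_Th = V_CC·R_2/(R_1+R_2) = 14×10/92 = 1.52 V, R_Th = R_1‖R_2 = 8.91 kΩ.
Base-emitter loop: V_Th = I_B·R_Th + V_BE + (β+1)I_B·R_E, so I_B = (1.52 − 0.7) / (8.91 + 121×0.18) = 0.0268 mA.
I_C = β·I_B = 120×0.0268 = 3.21 mA, and I_E = (β+1)I_B = 3.24 mA.
V_CE = V_CC − I_C·R_C − I_E·R_E = 14 − 3.21×1.5 − 3.24×0.18 = 8.6 V.
V_CE = 8.6 V > 0.2 V confirms active-region operation.

I_C ≈ 3.2 mA, V_CE ≈ 8.6 V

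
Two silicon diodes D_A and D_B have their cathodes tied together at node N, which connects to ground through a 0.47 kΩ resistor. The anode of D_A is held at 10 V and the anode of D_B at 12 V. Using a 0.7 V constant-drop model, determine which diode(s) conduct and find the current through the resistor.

Only D_B conducts; I_R ≈ 24 mA

Assume both conduct. Then node N would need to be at both 10−0.7 = 9.3 V and 12−0.7 = 11.3 V, which is impossible.
Assume only D_B conducts: V_N = 12 − 0.7 = 11.3 V, so I_R = 11.3/0.47 = 24 mA.
Check D_A: its anode-to-cathode voltage is 10 − 11.3 = -1.3 V < 0.7 V, so it is off. The assumption is consistent.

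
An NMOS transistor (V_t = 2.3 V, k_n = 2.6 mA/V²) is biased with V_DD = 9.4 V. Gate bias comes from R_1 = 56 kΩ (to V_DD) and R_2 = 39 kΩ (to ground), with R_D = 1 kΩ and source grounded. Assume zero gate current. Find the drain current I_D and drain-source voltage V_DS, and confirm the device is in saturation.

I_D ≈ 3.2 mA, V_DS ≈ 6.2 V

V_G = V_DD·R_2/(R_1+R_2) = 9.4×39/95 = 3.86 V. With the source grounded, V_GS = V_G = 3.86 V.
Assume saturation: I_D = (k_n/2)(V_GS − V_t)² = (2.6/2)×(3.86 − 2.3)² = 1.3×1.56² = 3.16 mA.
V_DS = V_DD − I_D·R_D = 9.4 − 3.16×1 = 6.24 V.
Saturation requires V_DS ≥ V_GS − V_t = 1.56 V; 6.24 ≥ 1.56 ✓.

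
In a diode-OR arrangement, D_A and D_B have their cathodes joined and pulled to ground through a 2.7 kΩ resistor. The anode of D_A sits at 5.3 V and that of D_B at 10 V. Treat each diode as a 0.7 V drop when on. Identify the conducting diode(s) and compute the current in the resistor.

Only D_B conducts; I_R ≈ 3.4 mA

Assume both conduct. Then node N would need to be at both 5.3−0.7 = 4.6 V and 10−0.7 = 9.3 V, which is impossible.
Assume only D_B conducts: V_N = 10 − 0.7 = 9.3 V, so I_R = 9.3/2.7 = 3.44 mA.
Check D_A: its anode-to-cathode voltage is 5.3 − 9.3 = -4 V < 0.7 V, so it is off. The assumption is consistent.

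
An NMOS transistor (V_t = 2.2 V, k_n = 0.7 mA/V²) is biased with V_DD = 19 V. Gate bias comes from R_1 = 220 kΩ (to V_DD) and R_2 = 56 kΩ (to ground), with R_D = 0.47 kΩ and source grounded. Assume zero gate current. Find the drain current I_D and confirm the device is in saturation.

V_G = V_DD·R_2/(R_1+R_2) = 19×56/276 = 3.86 V. With the source grounded, V_GS = V_G = 3.86 V.
Assume saturation: I_D = (k_n/2)(V_GS − V_t)² = (0.7/2)×(3.86 − 2.2)² = 0.35×1.66² = 0.959 mA.
V_DS = V_DD − I_D·R_D = 19 − 0.959×0.47 = 18.5 V.
Saturation requires V_DS ≥ V_GS − V_t = 1.66 V; 18.5 ≥ 1.66 ✓.

I_D ≈ 0.96 mA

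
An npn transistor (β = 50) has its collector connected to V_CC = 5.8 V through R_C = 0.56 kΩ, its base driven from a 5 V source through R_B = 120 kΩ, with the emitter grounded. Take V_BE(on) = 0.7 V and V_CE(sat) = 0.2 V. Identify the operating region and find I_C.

Assume active. Base-emitter loop: I_B = (V_BB − V_BE)/R_B = (5 − 0.7)/120 = 0.0358 mA.
I_C = β·I_B = 50×0.0358 = 1.79 mA.
V_CE = V_CC − I_C·R_C = 5.8 − 1.79×0.56 = 4.8 V > V_CE(sat), so the active-region assumption holds.

active; I_C ≈ 1.8 mA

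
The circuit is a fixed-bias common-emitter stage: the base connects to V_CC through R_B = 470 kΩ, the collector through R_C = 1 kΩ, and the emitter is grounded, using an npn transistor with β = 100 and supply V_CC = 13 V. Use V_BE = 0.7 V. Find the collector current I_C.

I_C ≈ 2.6 mA

Base loop: V_CC = I_B·R_B + V_BE, so I_B = (13 − 0.7)/470 kΩ = 0.0262 mA.
In the active region I_C = β·I_B = 100 × 0.0262 = 2.62 mA.
Collector loop: V_CE = V_CC − I_C·R_C = 13 − 2.62×1 = 10.4 V.
Since V_CE = 10.4 V > V_CE(sat) ≈ 0.2 V, the transistor is in the active region as assumed.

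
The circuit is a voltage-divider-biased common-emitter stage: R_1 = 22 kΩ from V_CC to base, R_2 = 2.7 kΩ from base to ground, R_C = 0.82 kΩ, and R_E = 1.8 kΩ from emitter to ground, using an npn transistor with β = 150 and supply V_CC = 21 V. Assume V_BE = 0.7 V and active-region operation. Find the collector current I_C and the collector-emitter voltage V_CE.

Thevenize the base divider: V_Th = V_CC·R_2/(R_1+R_2) = 21×2.7/24.7 = 2.3 V, R_Th = R_1‖R_2 = 2.4 kΩ.
Base-emitter loop: V_Th = I_B·R_Th + V_BE + (β+1)I_B·R_E, so I_B = (2.3 − 0.7) / (2.4 + 151×1.8) = 0.00582 mA.
I_C = β·I_B = 150×0.00582 = 0.873 mA, and I_E = (β+1)I_B = 0.879 mA.
V_CE = V_CC − I_C·R_C − I_E·R_E = 21 − 0.873×0.82 − 0.879×1.8 = 18.7 V.
V_CE = 18.7 V > 0.2 V confirms active-region operation.

I_C ≈ 0.87 mA, V_CE ≈ 19 V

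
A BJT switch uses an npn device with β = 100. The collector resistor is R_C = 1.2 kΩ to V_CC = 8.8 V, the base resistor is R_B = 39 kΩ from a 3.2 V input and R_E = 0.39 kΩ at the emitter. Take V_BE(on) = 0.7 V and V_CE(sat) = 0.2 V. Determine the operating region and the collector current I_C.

Assume active. Base-emitter loop: I_B = (V_BB − V_BE)/(R_B + (β+1)R_E) = (3.2 − 0.7)/(39 + 101×0.39) = 0.0319 mA.
I_C = β·I_B = 100×0.0319 = 3.19 mA.
V_CE = V_CC − I_C·R_C − I_E·R_E = 8.8 − 3.19×1.2 − 3.22×0.39 = 3.72 V > V_CE(sat), so the active-region assumption holds.

active; I_C ≈ 3.2 mA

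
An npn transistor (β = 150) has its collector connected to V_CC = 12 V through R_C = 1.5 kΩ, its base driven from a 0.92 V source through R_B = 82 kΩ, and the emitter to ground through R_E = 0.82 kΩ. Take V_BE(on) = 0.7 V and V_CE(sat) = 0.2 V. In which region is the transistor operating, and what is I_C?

Assume active. Base-emitter loop: I_B = (V_BB − V_BE)/(R_B + (β+1)R_E) = (0.92 − 0.7)/(82 + 151×0.82) = 0.00107 mA.
I_C = β·I_B = 150×0.00107 = 0.16 mA.
V_CE = V_CC − I_C·R_C − I_E·R_E = 12 − 0.16×1.5 − 0.161×0.82 = 11.6 V > V_CE(sat), so the active-region assumption holds.

active; I_C ≈ 0.16 mA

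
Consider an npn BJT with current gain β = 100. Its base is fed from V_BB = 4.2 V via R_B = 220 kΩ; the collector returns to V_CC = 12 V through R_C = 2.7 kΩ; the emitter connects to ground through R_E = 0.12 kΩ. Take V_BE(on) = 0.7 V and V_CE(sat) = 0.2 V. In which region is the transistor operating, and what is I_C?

Assume active. Base-emitter loop: I_B = (V_BB − V_BE)/(R_B + (β+1)R_E) = (4.2 − 0.7)/(220 + 101×0.12) = 0.0151 mA.
I_C = β·I_B = 100×0.0151 = 1.51 mA.
V_CE = V_CC − I_C·R_C − I_E·R_E = 12 − 1.51×2.7 − 1.52×0.12 = 7.75 V > V_CE(sat), so the active-region assumption holds.

active; I_C ≈ 1.5 mA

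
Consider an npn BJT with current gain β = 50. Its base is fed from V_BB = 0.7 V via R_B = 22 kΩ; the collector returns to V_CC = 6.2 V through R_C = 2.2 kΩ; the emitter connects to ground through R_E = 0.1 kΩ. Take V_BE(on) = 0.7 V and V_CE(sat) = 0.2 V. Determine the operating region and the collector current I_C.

V_BB = 0.7 V ≤ V_BE(on) = 0.7 V, so the base-emitter junction is not forward biased.
The transistor is in cutoff: I_B = I_C = 0.

cutoff; I_C ≈ 0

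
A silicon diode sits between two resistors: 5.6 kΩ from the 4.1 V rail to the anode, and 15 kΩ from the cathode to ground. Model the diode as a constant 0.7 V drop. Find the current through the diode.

I ≈ 0.17 mA

The two resistors are in series with the diode, so KVL gives 4.1 = I·5.6 + 0.7 + I·15.
I = (4.1 − 0.7) / (5.6 + 15) kΩ = 3.4 / 20.6 = 0.165 mA.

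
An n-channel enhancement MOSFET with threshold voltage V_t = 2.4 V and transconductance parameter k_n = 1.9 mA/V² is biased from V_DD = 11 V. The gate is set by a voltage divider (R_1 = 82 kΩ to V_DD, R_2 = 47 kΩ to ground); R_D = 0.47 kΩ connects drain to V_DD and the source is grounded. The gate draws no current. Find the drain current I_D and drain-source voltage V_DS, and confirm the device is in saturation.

V_G = V_DD·R_2/(R_1+R_2) = 11×47/129 = 4.01 V. With the source grounded, V_GS = V_G = 4.01 V.
Assume saturation: I_D = (k_n/2)(V_GS − V_t)² = (1.9/2)×(4.01 − 2.4)² = 0.95×1.61² = 2.46 mA.
V_DS = V_DD − I_D·R_D = 11 − 2.46×0.47 = 9.85 V.
Saturation requires V_DS ≥ V_GS − V_t = 1.61 V; 9.85 ≥ 1.61 ✓.

I_D ≈ 2.5 mA, V_DS ≈ 9.8 V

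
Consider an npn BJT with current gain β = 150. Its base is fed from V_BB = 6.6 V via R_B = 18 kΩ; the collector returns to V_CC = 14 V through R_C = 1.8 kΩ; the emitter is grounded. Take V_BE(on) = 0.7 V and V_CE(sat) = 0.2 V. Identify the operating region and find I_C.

Assume active: I_B = (6.6 − 0.7)/18 = 0.328 mA, giving I_C = β·I_B = 49.2 mA.
But then V_CE = 14 − 49.2×1.8 = -74.5 V < V_CE(sat) = 0.2 V — impossible in the active region.
So the transistor is saturated. With V_CE = 0.2 V, I_C = (V_CC − 0.2)/R_C = 13.8/1.8 = 7.67 mA.
Check: β·I_B = 49.2 mA > I_C = 7.67 mA, confirming saturation.

saturation; I_C ≈ 7.7 mA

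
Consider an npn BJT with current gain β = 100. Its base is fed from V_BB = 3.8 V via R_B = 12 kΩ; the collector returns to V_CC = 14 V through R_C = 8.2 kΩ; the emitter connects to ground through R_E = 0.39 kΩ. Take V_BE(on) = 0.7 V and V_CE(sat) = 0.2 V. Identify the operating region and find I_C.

saturation; I_C ≈ 1.6 mA

Assume active: I_B = (3.8 − 0.7)/(12 + 101×0.39) = 0.0603 mA, I_C = β·I_B = 6.03 mA.
Then V_CE = 14 − 6.03×8.2 − 6.09×0.39 = -37.8 V < 0.2 V — the active assumption fails.
Re-solve with V_CE = 0.2 V. KCL at the emitter: V_E/R_E = (V_BB−0.7−V_E)/R_B + (V_CC−0.2−V_E)/R_C, giving V_E = 0.701 V.
I_C = (V_CC − 0.2 − V_E)/R_C = (13.8 − 0.701)/8.2 = 1.6 mA.
Check: I_B = (3.1 − 0.701)/12 = 0.2 mA, and β·I_B = 20 mA > I_C, confirming saturation.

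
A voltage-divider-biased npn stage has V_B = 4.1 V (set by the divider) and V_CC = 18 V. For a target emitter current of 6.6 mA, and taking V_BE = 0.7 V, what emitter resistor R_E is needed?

R_E ≈ 0.52 kΩ

V_E = V_B − V_BE = 4.1 − 0.7 = 3.4 V.
R_E = V_E / I_E = 3.4 / 6.6 = 0.515 kΩ.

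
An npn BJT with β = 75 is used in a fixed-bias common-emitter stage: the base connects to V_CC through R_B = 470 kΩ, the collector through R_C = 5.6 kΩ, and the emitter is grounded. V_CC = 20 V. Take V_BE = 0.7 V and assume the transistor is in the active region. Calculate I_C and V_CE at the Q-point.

Base loop: V_CC = I_B·R_B + V_BE, so I_B = (20 − 0.7)/470 kΩ = 0.0411 mA.
In the active region I_C = β·I_B = 75 × 0.0411 = 3.08 mA.
Collector loop: V_CE = V_CC − I_C·R_C = 20 − 3.08×5.6 = 2.75 V.
Since V_CE = 2.75 V > V_CE(sat) ≈ 0.2 V, the transistor is in the active region as assumed.

I_C ≈ 3.1 mA, V_CE ≈ 2.8 V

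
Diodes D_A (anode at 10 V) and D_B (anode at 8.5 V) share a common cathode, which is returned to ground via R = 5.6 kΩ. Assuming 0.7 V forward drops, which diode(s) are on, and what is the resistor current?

Assume both conduct. Then node N would need to be at both 10−0.7 = 9.3 V and 8.5−0.7 = 7.8 V, which is impossible.
Assume only D_A conducts: V_N = 10 − 0.7 = 9.3 V, so I_R = 9.3/5.6 = 1.66 mA.
Check D_B: its anode-to-cathode voltage is 8.5 − 9.3 = -0.8 V < 0.7 V, so it is off. The assumption is consistent.

Only D_A conducts; I_R ≈ 1.7 mA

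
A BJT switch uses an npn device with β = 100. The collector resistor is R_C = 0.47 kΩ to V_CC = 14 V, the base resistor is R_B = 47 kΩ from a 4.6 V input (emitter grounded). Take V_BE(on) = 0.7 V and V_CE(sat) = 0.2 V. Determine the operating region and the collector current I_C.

Assume active. Base-emitter loop: I_B = (V_BB − V_BE)/R_B = (4.6 − 0.7)/47 = 0.083 mA.
I_C = β·I_B = 100×0.083 = 8.3 mA.
V_CE = V_CC − I_C·R_C = 14 − 8.3×0.47 = 10.1 V > V_CE(sat), so the active-region assumption holds.

active; I_C ≈ 8.3 mA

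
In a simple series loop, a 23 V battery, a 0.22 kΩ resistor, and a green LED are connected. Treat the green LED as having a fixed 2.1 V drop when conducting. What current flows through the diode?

I ≈ 95 mA

KVL around the loop: 23 = V_D + I·R = 2.1 + I × 0.22 kΩ.
So I = (23 − 2.1) / 0.22 kΩ = 20.9 / 0.22 = 95 mA.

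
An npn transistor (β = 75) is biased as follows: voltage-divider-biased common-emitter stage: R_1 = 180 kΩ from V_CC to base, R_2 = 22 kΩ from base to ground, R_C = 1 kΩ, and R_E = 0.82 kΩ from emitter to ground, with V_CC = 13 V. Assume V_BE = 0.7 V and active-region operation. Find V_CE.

V_CE ≈ 12 V

Thevenize the base divider: V_Th = V_CC·R_2/(R_1+R_2) = 13×22/202 = 1.42 V, R_Th = R_1‖R_2 = 19.6 kΩ.
Base-emitter loop: V_Th = I_B·R_Th + V_BE + (β+1)I_B·R_E, so I_B = (1.42 − 0.7) / (19.6 + 76×0.82) = 0.00874 mA.
I_C = β·I_B = 75×0.00874 = 0.655 mA, and I_E = (β+1)I_B = 0.664 mA.
V_CE = V_CC − I_C·R_C − I_E·R_E = 13 − 0.655×1 − 0.664×0.82 = 11.8 V.
V_CE = 11.8 V > 0.2 V confirms active-region operation.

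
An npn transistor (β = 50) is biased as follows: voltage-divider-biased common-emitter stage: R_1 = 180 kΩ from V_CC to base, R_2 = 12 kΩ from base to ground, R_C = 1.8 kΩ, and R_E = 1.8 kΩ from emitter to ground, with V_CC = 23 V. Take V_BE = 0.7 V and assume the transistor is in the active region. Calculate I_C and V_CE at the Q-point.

I_C ≈ 0.36 mA, V_CE ≈ 22 V

Thevenize the base divider: V_Th = V_CC·R_2/(R_1+R_2) = 23×12/192 = 1.44 V, R_Th = R_1‖R_2 = 11.2 kΩ.
Base-emitter loop: V_Th = I_B·R_Th + V_BE + (β+1)I_B·R_E, so I_B = (1.44 − 0.7) / (11.2 + 51×1.8) = 0.00716 mA.
I_C = β·I_B = 50×0.00716 = 0.358 mA, and I_E = (β+1)I_B = 0.365 mA.
V_CE = V_CC − I_C·R_C − I_E·R_E = 23 − 0.358×1.8 − 0.365×1.8 = 21.7 V.
V_CE = 21.7 V > 0.2 V confirms active-region operation.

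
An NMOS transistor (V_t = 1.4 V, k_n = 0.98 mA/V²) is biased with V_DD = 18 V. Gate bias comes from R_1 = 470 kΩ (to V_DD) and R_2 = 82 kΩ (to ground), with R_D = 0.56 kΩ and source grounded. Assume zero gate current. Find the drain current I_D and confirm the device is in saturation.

I_D ≈ 0.8 mA

V_G = V_DD·R_2/(R_1+R_2) = 18×82/552 = 2.67 V. With the source grounded, V_GS = V_G = 2.67 V.
Assume saturation: I_D = (k_n/2)(V_GS − V_t)² = (0.98/2)×(2.67 − 1.4)² = 0.49×1.27² = 0.795 mA.
V_DS = V_DD − I_D·R_D = 18 − 0.795×0.56 = 17.6 V.
Saturation requires V_DS ≥ V_GS − V_t = 1.27 V; 17.6 ≥ 1.27 ✓.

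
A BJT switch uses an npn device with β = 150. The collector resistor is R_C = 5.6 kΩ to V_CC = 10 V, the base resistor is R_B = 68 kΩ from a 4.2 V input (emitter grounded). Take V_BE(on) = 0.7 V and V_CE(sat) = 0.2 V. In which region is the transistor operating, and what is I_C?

Assume active: I_B = (4.2 − 0.7)/68 = 0.0515 mA, giving I_C = β·I_B = 7.72 mA.
But then V_CE = 10 − 7.72×5.6 = -33.2 V < V_CE(sat) = 0.2 V — impossible in the active region.
So the transistor is saturated. With V_CE = 0.2 V, I_C = (V_CC − 0.2)/R_C = 9.8/5.6 = 1.75 mA.
Check: β·I_B = 7.72 mA > I_C = 1.75 mA, confirming saturation.

saturation; I_C ≈ 1.8 mA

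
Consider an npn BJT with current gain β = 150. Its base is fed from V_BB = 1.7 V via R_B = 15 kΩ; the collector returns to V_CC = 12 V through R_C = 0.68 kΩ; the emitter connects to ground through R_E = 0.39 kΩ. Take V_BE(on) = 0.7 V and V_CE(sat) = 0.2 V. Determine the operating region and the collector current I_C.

active; I_C ≈ 2 mA

Assume active. Base-emitter loop: I_B = (V_BB − V_BE)/(R_B + (β+1)R_E) = (1.7 − 0.7)/(15 + 151×0.39) = 0.0135 mA.
I_C = β·I_B = 150×0.0135 = 2.03 mA.
V_CE = V_CC − I_C·R_C − I_E·R_E = 12 − 2.03×0.68 − 2.04×0.39 = 9.82 V > V_CE(sat), so the active-region assumption holds.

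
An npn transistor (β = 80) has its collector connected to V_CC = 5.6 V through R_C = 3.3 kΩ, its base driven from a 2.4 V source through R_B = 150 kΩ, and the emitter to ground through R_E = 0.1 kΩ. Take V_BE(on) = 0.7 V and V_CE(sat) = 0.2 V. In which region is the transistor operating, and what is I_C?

active; I_C ≈ 0.86 mA

Assume active. Base-emitter loop: I_B = (V_BB − V_BE)/(R_B + (β+1)R_E) = (2.4 − 0.7)/(150 + 81×0.1) = 0.0108 mA.
I_C = β·I_B = 80×0.0108 = 0.86 mA.
V_CE = V_CC − I_C·R_C − I_E·R_E = 5.6 − 0.86×3.3 − 0.871×0.1 = 2.67 V > V_CE(sat), so the active-region assumption holds.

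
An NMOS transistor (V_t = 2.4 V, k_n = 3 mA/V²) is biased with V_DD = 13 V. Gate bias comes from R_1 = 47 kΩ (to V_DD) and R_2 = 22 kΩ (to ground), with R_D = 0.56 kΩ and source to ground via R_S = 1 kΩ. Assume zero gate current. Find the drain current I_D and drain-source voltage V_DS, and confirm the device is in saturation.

V_G = V_DD·R_2/(R_1+R_2) = 13×22/69 = 4.14 V.
Assume saturation: I_D = (k_n/2)(V_GS − V_t)² with V_GS = V_G − I_D·R_S = 4.14 − 1·I_D.
Substituting gives 1.5·I_D² − 6.23·I_D + 4.57 = 0, with roots I_D = 0.949 or 3.21 mA.
The root I_D = 3.21 mA gives V_GS = 0.938 V ≤ V_t, so take I_D = 0.949 mA.
Then V_GS = 3.2 V and V_DS = V_DD − I_D(R_D+R_S) = 13 − 0.949×1.56 = 11.5 V.
Saturation requires V_DS ≥ V_GS − V_t = 0.796 V; 11.5 ≥ 0.796 ✓.

I_D ≈ 0.95 mA, V_DS ≈ 12 V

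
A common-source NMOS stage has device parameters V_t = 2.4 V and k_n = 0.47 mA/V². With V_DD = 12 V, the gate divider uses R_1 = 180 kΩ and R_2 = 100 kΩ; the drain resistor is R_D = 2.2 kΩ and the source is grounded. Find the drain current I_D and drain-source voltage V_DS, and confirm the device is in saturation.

I_D ≈ 0.84 mA, V_DS ≈ 10 V

V_G = V_DD·R_2/(R_1+R_2) = 12×100/280 = 4.29 V. With the source grounded, V_GS = V_G = 4.29 V.
Assume saturation: I_D = (k_n/2)(V_GS − V_t)² = (0.47/2)×(4.29 − 2.4)² = 0.235×1.89² = 0.836 mA.
V_DS = V_DD − I_D·R_D = 12 − 0.836×2.2 = 10.2 V.
Saturation requires V_DS ≥ V_GS − V_t = 1.89 V; 10.2 ≥ 1.89 ✓.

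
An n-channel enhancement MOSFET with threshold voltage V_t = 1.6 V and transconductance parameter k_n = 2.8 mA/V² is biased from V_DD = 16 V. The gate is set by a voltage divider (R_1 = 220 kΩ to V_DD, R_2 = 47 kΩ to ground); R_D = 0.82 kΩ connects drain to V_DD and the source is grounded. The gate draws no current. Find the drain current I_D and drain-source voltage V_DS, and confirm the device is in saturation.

V_G = V_DD·R_2/(R_1+R_2) = 16×47/267 = 2.82 V. With the source grounded, V_GS = V_G = 2.82 V.
Assume saturation: I_D = (k_n/2)(V_GS − V_t)² = (2.8/2)×(2.82 − 1.6)² = 1.4×1.22² = 2.07 mA.
V_DS = V_DD − I_D·R_D = 16 − 2.07×0.82 = 14.3 V.
Saturation requires V_DS ≥ V_GS − V_t = 1.22 V; 14.3 ≥ 1.22 ✓.

I_D ≈ 2.1 mA, V_DS ≈ 14 V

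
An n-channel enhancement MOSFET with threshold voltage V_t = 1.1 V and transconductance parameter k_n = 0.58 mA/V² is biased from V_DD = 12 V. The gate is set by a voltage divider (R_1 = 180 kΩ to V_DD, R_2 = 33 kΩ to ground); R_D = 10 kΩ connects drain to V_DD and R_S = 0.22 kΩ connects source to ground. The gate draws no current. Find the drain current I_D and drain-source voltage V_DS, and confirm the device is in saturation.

V_G = V_DD·R_2/(R_1+R_2) = 12×33/213 = 1.86 V.
Assume saturation: I_D = (k_n/2)(V_GS − V_t)² with V_GS = V_G − I_D·R_S = 1.86 − 0.22·I_D.
Substituting gives 0.014·I_D² − 1.1·I_D + 0.167 = 0, with roots I_D = 0.153 or 78 mA.
The root I_D = 78 mA gives V_GS = -15.3 V ≤ V_t, so take I_D = 0.153 mA.
Then V_GS = 1.83 V and V_DS = V_DD − I_D(R_D+R_S) = 12 − 0.153×10.2 = 10.4 V.
Saturation requires V_DS ≥ V_GS − V_t = 0.726 V; 10.4 ≥ 0.726 ✓.

I_D ≈ 0.15 mA, V_DS ≈ 10 V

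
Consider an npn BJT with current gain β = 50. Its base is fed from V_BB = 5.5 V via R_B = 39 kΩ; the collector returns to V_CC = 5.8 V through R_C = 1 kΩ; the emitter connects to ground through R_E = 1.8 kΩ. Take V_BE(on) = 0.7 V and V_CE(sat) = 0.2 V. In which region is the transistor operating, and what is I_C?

Assume active. Base-emitter loop: I_B = (V_BB − V_BE)/(R_B + (β+1)R_E) = (5.5 − 0.7)/(39 + 51×1.8) = 0.0367 mA.
I_C = β·I_B = 50×0.0367 = 1.83 mA.
V_CE = V_CC − I_C·R_C − I_E·R_E = 5.8 − 1.83×1 − 1.87×1.8 = 0.596 V > V_CE(sat), so the active-region assumption holds.

active; I_C ≈ 1.8 mA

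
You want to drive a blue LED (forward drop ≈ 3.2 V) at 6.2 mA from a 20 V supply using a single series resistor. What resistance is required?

The resistor drops V_S − V_D = 20 − 3.2 = 16.8 V at 6.2 mA.
R = 16.8 V / 6.2 mA = 2.71 kΩ.

R ≈ 2.7 kΩ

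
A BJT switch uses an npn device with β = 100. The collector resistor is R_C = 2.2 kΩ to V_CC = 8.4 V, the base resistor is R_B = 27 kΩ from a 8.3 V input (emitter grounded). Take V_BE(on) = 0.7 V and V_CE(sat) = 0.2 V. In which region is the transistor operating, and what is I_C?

Assume active: I_B = (8.3 − 0.7)/27 = 0.281 mA, giving I_C = β·I_B = 28.1 mA.
But then V_CE = 8.4 − 28.1×2.2 = -53.5 V < V_CE(sat) = 0.2 V — impossible in the active region.
So the transistor is saturated. With V_CE = 0.2 V, I_C = (V_CC − 0.2)/R_C = 8.2/2.2 = 3.73 mA.
Check: β·I_B = 28.1 mA > I_C = 3.73 mA, confirming saturation.

saturation; I_C ≈ 3.7 mA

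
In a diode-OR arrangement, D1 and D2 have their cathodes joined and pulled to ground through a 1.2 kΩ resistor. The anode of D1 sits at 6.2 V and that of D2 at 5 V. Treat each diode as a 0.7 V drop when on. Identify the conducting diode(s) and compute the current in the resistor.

Only D1 conducts; I_R ≈ 4.6 mA

Assume both conduct. Then node N would need to be at both 6.2−0.7 = 5.5 V and 5−0.7 = 4.3 V, which is impossible.
Assume only D1 conducts: V_N = 6.2 − 0.7 = 5.5 V, so I_R = 5.5/1.2 = 4.58 mA.
Check D2: its anode-to-cathode voltage is 5 − 5.5 = -0.5 V < 0.7 V, so it is off. The assumption is consistent.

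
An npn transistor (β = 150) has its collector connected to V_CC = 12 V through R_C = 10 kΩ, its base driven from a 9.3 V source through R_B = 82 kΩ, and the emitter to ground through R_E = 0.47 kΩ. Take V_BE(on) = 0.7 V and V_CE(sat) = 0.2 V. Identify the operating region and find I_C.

saturation; I_C ≈ 1.1 mA

Assume active: I_B = (9.3 − 0.7)/(82 + 151×0.47) = 0.0562 mA, I_C = β·I_B = 8.43 mA.
Then V_CE = 12 − 8.43×10 − 8.49×0.47 = -76.3 V < 0.2 V — the active assumption fails.
Re-solve with V_CE = 0.2 V. KCL at the emitter: V_E/R_E = (V_BB−0.7−V_E)/R_B + (V_CC−0.2−V_E)/R_C, giving V_E = 0.574 V.
I_C = (V_CC − 0.2 − V_E)/R_C = (11.8 − 0.574)/10 = 1.12 mA.
Check: I_B = (8.6 − 0.574)/82 = 0.0979 mA, and β·I_B = 14.7 mA > I_C, confirming saturation.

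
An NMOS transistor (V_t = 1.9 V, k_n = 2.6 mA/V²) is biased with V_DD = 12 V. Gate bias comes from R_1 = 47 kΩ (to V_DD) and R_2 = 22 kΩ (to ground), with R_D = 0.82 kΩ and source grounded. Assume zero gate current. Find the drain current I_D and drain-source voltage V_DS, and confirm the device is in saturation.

V_G = V_DD·R_2/(R_1+R_2) = 12×22/69 = 3.83 V. With the source grounded, V_GS = V_G = 3.83 V.
Assume saturation: I_D = (k_n/2)(V_GS − V_t)² = (2.6/2)×(3.83 − 1.9)² = 1.3×1.93² = 4.82 mA.
V_DS = V_DD − I_D·R_D = 12 − 4.82×0.82 = 8.05 V.
Saturation requires V_DS ≥ V_GS − V_t = 1.93 V; 8.05 ≥ 1.93 ✓.

I_D ≈ 4.8 mA, V_DS ≈ 8 V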